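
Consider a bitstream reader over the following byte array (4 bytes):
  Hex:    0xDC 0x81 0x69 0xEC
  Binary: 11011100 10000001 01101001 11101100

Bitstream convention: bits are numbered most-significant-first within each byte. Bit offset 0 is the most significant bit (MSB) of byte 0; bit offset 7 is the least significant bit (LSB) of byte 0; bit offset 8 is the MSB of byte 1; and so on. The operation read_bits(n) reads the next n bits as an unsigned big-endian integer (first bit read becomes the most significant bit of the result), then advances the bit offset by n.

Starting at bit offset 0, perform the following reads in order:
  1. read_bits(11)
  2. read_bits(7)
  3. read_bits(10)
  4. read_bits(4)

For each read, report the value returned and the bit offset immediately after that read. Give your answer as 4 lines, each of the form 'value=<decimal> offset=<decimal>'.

Read 1: bits[0:11] width=11 -> value=1764 (bin 11011100100); offset now 11 = byte 1 bit 3; 21 bits remain
Read 2: bits[11:18] width=7 -> value=5 (bin 0000101); offset now 18 = byte 2 bit 2; 14 bits remain
Read 3: bits[18:28] width=10 -> value=670 (bin 1010011110); offset now 28 = byte 3 bit 4; 4 bits remain
Read 4: bits[28:32] width=4 -> value=12 (bin 1100); offset now 32 = byte 4 bit 0; 0 bits remain

Answer: value=1764 offset=11
value=5 offset=18
value=670 offset=28
value=12 offset=32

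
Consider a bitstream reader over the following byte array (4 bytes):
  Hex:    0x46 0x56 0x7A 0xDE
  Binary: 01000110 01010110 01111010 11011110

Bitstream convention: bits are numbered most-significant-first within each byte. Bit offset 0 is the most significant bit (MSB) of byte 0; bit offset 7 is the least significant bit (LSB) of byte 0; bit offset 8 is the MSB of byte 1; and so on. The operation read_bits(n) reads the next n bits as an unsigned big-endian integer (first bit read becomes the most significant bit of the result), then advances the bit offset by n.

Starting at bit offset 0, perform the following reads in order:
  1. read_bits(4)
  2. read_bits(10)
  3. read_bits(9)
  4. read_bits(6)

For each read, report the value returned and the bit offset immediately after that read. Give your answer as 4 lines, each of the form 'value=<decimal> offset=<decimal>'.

Answer: value=4 offset=4
value=405 offset=14
value=317 offset=23
value=27 offset=29

Derivation:
Read 1: bits[0:4] width=4 -> value=4 (bin 0100); offset now 4 = byte 0 bit 4; 28 bits remain
Read 2: bits[4:14] width=10 -> value=405 (bin 0110010101); offset now 14 = byte 1 bit 6; 18 bits remain
Read 3: bits[14:23] width=9 -> value=317 (bin 100111101); offset now 23 = byte 2 bit 7; 9 bits remain
Read 4: bits[23:29] width=6 -> value=27 (bin 011011); offset now 29 = byte 3 bit 5; 3 bits remain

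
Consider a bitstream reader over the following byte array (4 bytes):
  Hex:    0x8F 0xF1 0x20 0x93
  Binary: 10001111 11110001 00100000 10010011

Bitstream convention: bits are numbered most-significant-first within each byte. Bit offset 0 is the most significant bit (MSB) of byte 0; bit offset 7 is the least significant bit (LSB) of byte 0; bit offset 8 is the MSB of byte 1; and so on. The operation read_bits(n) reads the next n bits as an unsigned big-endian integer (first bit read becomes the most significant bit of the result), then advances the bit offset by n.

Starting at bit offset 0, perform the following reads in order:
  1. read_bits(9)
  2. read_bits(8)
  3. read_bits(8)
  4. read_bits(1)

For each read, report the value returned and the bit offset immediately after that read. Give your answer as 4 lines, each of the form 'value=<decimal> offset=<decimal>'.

Answer: value=287 offset=9
value=226 offset=17
value=65 offset=25
value=0 offset=26

Derivation:
Read 1: bits[0:9] width=9 -> value=287 (bin 100011111); offset now 9 = byte 1 bit 1; 23 bits remain
Read 2: bits[9:17] width=8 -> value=226 (bin 11100010); offset now 17 = byte 2 bit 1; 15 bits remain
Read 3: bits[17:25] width=8 -> value=65 (bin 01000001); offset now 25 = byte 3 bit 1; 7 bits remain
Read 4: bits[25:26] width=1 -> value=0 (bin 0); offset now 26 = byte 3 bit 2; 6 bits remain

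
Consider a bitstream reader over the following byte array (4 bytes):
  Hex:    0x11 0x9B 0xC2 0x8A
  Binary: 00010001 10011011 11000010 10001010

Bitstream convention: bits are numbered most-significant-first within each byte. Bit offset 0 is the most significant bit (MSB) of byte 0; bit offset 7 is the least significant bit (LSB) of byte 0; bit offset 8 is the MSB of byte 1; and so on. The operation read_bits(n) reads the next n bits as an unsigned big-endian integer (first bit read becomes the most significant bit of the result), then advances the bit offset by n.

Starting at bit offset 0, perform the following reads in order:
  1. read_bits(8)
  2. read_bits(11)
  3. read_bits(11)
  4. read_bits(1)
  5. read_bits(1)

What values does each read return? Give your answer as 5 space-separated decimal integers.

Answer: 17 1246 162 1 0

Derivation:
Read 1: bits[0:8] width=8 -> value=17 (bin 00010001); offset now 8 = byte 1 bit 0; 24 bits remain
Read 2: bits[8:19] width=11 -> value=1246 (bin 10011011110); offset now 19 = byte 2 bit 3; 13 bits remain
Read 3: bits[19:30] width=11 -> value=162 (bin 00010100010); offset now 30 = byte 3 bit 6; 2 bits remain
Read 4: bits[30:31] width=1 -> value=1 (bin 1); offset now 31 = byte 3 bit 7; 1 bits remain
Read 5: bits[31:32] width=1 -> value=0 (bin 0); offset now 32 = byte 4 bit 0; 0 bits remain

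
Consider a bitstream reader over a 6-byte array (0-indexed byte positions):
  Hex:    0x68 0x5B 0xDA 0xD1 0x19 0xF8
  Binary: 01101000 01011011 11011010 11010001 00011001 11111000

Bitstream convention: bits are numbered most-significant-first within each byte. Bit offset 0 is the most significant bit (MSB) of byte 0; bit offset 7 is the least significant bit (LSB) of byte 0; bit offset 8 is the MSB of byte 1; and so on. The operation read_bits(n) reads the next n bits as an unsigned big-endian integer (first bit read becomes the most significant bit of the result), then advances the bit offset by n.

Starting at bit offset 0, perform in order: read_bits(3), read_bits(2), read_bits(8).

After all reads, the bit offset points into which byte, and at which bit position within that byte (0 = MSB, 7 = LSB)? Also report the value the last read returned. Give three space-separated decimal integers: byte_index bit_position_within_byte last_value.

Read 1: bits[0:3] width=3 -> value=3 (bin 011); offset now 3 = byte 0 bit 3; 45 bits remain
Read 2: bits[3:5] width=2 -> value=1 (bin 01); offset now 5 = byte 0 bit 5; 43 bits remain
Read 3: bits[5:13] width=8 -> value=11 (bin 00001011); offset now 13 = byte 1 bit 5; 35 bits remain

Answer: 1 5 11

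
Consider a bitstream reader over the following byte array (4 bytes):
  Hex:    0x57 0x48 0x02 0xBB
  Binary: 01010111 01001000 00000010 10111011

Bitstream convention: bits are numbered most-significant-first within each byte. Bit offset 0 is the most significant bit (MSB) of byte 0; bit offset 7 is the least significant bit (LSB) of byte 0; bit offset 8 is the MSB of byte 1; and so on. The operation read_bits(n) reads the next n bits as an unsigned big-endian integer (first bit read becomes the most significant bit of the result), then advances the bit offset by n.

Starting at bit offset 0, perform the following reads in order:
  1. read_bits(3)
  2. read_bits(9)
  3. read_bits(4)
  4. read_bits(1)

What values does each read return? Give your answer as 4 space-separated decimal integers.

Read 1: bits[0:3] width=3 -> value=2 (bin 010); offset now 3 = byte 0 bit 3; 29 bits remain
Read 2: bits[3:12] width=9 -> value=372 (bin 101110100); offset now 12 = byte 1 bit 4; 20 bits remain
Read 3: bits[12:16] width=4 -> value=8 (bin 1000); offset now 16 = byte 2 bit 0; 16 bits remain
Read 4: bits[16:17] width=1 -> value=0 (bin 0); offset now 17 = byte 2 bit 1; 15 bits remain

Answer: 2 372 8 0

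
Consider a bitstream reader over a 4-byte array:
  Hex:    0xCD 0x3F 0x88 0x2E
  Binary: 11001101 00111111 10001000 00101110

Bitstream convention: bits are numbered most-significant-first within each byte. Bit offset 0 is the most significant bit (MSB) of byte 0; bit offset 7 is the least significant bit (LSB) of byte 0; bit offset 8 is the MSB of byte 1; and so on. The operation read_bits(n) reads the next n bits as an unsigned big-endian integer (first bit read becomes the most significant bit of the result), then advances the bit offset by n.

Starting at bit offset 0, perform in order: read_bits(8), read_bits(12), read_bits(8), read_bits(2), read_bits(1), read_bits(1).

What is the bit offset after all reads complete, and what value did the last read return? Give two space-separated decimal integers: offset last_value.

Answer: 32 0

Derivation:
Read 1: bits[0:8] width=8 -> value=205 (bin 11001101); offset now 8 = byte 1 bit 0; 24 bits remain
Read 2: bits[8:20] width=12 -> value=1016 (bin 001111111000); offset now 20 = byte 2 bit 4; 12 bits remain
Read 3: bits[20:28] width=8 -> value=130 (bin 10000010); offset now 28 = byte 3 bit 4; 4 bits remain
Read 4: bits[28:30] width=2 -> value=3 (bin 11); offset now 30 = byte 3 bit 6; 2 bits remain
Read 5: bits[30:31] width=1 -> value=1 (bin 1); offset now 31 = byte 3 bit 7; 1 bits remain
Read 6: bits[31:32] width=1 -> value=0 (bin 0); offset now 32 = byte 4 bit 0; 0 bits remain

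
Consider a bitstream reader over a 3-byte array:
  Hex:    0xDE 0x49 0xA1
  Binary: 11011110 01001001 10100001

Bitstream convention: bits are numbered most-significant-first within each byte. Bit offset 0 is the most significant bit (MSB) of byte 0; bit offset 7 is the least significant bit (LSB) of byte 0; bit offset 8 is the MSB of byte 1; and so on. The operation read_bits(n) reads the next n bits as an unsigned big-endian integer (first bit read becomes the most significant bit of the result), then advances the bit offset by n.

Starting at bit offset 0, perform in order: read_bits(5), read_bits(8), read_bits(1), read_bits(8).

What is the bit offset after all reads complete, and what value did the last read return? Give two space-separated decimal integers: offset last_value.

Answer: 22 104

Derivation:
Read 1: bits[0:5] width=5 -> value=27 (bin 11011); offset now 5 = byte 0 bit 5; 19 bits remain
Read 2: bits[5:13] width=8 -> value=201 (bin 11001001); offset now 13 = byte 1 bit 5; 11 bits remain
Read 3: bits[13:14] width=1 -> value=0 (bin 0); offset now 14 = byte 1 bit 6; 10 bits remain
Read 4: bits[14:22] width=8 -> value=104 (bin 01101000); offset now 22 = byte 2 bit 6; 2 bits remain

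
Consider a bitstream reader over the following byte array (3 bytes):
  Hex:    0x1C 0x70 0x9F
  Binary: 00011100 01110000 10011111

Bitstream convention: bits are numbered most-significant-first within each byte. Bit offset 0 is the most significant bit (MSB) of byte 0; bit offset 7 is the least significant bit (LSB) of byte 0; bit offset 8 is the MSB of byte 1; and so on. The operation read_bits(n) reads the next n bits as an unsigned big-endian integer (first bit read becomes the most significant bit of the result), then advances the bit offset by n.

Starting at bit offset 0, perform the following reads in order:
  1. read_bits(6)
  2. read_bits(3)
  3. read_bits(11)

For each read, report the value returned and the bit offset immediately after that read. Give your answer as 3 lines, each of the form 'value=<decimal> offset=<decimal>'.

Answer: value=7 offset=6
value=0 offset=9
value=1801 offset=20

Derivation:
Read 1: bits[0:6] width=6 -> value=7 (bin 000111); offset now 6 = byte 0 bit 6; 18 bits remain
Read 2: bits[6:9] width=3 -> value=0 (bin 000); offset now 9 = byte 1 bit 1; 15 bits remain
Read 3: bits[9:20] width=11 -> value=1801 (bin 11100001001); offset now 20 = byte 2 bit 4; 4 bits remain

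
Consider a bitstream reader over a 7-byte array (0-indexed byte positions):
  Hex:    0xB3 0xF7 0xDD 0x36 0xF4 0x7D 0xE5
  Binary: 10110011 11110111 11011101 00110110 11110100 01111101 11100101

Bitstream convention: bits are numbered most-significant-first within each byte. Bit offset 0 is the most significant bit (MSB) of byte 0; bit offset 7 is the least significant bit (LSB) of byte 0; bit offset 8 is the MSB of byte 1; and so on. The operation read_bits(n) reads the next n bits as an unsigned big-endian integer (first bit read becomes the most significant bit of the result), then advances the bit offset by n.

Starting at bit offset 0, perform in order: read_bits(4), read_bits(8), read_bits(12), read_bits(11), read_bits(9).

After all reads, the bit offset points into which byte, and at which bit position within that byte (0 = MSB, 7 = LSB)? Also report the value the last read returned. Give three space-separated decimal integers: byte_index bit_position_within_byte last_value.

Answer: 5 4 327

Derivation:
Read 1: bits[0:4] width=4 -> value=11 (bin 1011); offset now 4 = byte 0 bit 4; 52 bits remain
Read 2: bits[4:12] width=8 -> value=63 (bin 00111111); offset now 12 = byte 1 bit 4; 44 bits remain
Read 3: bits[12:24] width=12 -> value=2013 (bin 011111011101); offset now 24 = byte 3 bit 0; 32 bits remain
Read 4: bits[24:35] width=11 -> value=439 (bin 00110110111); offset now 35 = byte 4 bit 3; 21 bits remain
Read 5: bits[35:44] width=9 -> value=327 (bin 101000111); offset now 44 = byte 5 bit 4; 12 bits remain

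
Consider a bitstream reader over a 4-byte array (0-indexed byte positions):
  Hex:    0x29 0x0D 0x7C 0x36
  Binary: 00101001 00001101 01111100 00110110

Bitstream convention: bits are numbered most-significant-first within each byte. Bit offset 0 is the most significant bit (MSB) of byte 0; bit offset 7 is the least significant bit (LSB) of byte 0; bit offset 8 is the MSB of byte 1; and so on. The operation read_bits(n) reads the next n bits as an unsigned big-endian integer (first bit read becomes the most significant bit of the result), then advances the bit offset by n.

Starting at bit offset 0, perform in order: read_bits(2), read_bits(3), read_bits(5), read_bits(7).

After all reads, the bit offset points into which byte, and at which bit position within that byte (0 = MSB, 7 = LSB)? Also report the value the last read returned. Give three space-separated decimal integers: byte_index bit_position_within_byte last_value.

Answer: 2 1 26

Derivation:
Read 1: bits[0:2] width=2 -> value=0 (bin 00); offset now 2 = byte 0 bit 2; 30 bits remain
Read 2: bits[2:5] width=3 -> value=5 (bin 101); offset now 5 = byte 0 bit 5; 27 bits remain
Read 3: bits[5:10] width=5 -> value=4 (bin 00100); offset now 10 = byte 1 bit 2; 22 bits remain
Read 4: bits[10:17] width=7 -> value=26 (bin 0011010); offset now 17 = byte 2 bit 1; 15 bits remain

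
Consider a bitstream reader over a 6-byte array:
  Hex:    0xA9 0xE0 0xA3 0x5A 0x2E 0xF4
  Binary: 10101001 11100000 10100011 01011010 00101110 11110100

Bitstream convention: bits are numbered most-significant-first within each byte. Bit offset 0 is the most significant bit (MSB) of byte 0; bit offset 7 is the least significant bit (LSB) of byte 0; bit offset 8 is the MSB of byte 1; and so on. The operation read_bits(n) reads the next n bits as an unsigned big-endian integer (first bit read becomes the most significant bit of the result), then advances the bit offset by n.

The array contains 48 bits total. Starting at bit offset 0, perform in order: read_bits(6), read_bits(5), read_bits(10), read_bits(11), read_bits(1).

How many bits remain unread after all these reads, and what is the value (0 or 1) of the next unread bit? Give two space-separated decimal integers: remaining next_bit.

Read 1: bits[0:6] width=6 -> value=42 (bin 101010); offset now 6 = byte 0 bit 6; 42 bits remain
Read 2: bits[6:11] width=5 -> value=15 (bin 01111); offset now 11 = byte 1 bit 3; 37 bits remain
Read 3: bits[11:21] width=10 -> value=20 (bin 0000010100); offset now 21 = byte 2 bit 5; 27 bits remain
Read 4: bits[21:32] width=11 -> value=858 (bin 01101011010); offset now 32 = byte 4 bit 0; 16 bits remain
Read 5: bits[32:33] width=1 -> value=0 (bin 0); offset now 33 = byte 4 bit 1; 15 bits remain

Answer: 15 0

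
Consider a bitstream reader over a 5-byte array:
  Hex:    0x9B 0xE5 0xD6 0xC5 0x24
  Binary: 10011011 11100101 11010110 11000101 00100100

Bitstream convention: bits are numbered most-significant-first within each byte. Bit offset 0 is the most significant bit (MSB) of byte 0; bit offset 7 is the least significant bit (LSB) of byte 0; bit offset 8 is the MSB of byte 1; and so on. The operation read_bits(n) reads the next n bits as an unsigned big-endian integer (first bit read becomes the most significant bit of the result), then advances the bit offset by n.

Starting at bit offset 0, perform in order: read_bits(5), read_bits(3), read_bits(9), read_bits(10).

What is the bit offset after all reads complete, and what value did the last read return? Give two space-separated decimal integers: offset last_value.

Read 1: bits[0:5] width=5 -> value=19 (bin 10011); offset now 5 = byte 0 bit 5; 35 bits remain
Read 2: bits[5:8] width=3 -> value=3 (bin 011); offset now 8 = byte 1 bit 0; 32 bits remain
Read 3: bits[8:17] width=9 -> value=459 (bin 111001011); offset now 17 = byte 2 bit 1; 23 bits remain
Read 4: bits[17:27] width=10 -> value=694 (bin 1010110110); offset now 27 = byte 3 bit 3; 13 bits remain

Answer: 27 694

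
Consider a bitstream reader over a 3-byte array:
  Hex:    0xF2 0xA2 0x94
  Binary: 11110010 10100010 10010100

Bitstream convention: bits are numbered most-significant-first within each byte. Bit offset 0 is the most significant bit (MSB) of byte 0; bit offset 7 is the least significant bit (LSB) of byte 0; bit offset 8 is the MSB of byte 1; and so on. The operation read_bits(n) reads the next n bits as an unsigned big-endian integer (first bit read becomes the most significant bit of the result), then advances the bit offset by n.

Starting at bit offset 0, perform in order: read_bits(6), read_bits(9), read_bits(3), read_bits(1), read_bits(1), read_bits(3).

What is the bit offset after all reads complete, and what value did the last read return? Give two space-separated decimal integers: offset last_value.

Answer: 23 2

Derivation:
Read 1: bits[0:6] width=6 -> value=60 (bin 111100); offset now 6 = byte 0 bit 6; 18 bits remain
Read 2: bits[6:15] width=9 -> value=337 (bin 101010001); offset now 15 = byte 1 bit 7; 9 bits remain
Read 3: bits[15:18] width=3 -> value=2 (bin 010); offset now 18 = byte 2 bit 2; 6 bits remain
Read 4: bits[18:19] width=1 -> value=0 (bin 0); offset now 19 = byte 2 bit 3; 5 bits remain
Read 5: bits[19:20] width=1 -> value=1 (bin 1); offset now 20 = byte 2 bit 4; 4 bits remain
Read 6: bits[20:23] width=3 -> value=2 (bin 010); offset now 23 = byte 2 bit 7; 1 bits remain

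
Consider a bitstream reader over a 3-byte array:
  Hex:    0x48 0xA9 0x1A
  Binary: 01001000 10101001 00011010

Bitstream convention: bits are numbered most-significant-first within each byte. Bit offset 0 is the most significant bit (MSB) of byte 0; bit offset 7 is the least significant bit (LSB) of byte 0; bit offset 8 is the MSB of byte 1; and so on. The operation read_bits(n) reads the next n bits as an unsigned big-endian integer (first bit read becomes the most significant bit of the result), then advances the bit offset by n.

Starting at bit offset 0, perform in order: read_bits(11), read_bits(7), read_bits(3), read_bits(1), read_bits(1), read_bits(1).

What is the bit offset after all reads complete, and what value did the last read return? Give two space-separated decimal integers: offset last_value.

Read 1: bits[0:11] width=11 -> value=581 (bin 01001000101); offset now 11 = byte 1 bit 3; 13 bits remain
Read 2: bits[11:18] width=7 -> value=36 (bin 0100100); offset now 18 = byte 2 bit 2; 6 bits remain
Read 3: bits[18:21] width=3 -> value=3 (bin 011); offset now 21 = byte 2 bit 5; 3 bits remain
Read 4: bits[21:22] width=1 -> value=0 (bin 0); offset now 22 = byte 2 bit 6; 2 bits remain
Read 5: bits[22:23] width=1 -> value=1 (bin 1); offset now 23 = byte 2 bit 7; 1 bits remain
Read 6: bits[23:24] width=1 -> value=0 (bin 0); offset now 24 = byte 3 bit 0; 0 bits remain

Answer: 24 0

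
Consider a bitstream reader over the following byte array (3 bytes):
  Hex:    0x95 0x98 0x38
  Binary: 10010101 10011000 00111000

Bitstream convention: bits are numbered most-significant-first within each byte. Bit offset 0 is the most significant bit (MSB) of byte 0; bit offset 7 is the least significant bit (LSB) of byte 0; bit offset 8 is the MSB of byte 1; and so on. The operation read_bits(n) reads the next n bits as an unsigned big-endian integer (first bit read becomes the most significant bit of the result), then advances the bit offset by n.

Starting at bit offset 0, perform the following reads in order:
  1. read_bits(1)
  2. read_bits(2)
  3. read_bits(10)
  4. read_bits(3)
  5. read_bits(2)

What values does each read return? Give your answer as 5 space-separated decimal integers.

Read 1: bits[0:1] width=1 -> value=1 (bin 1); offset now 1 = byte 0 bit 1; 23 bits remain
Read 2: bits[1:3] width=2 -> value=0 (bin 00); offset now 3 = byte 0 bit 3; 21 bits remain
Read 3: bits[3:13] width=10 -> value=691 (bin 1010110011); offset now 13 = byte 1 bit 5; 11 bits remain
Read 4: bits[13:16] width=3 -> value=0 (bin 000); offset now 16 = byte 2 bit 0; 8 bits remain
Read 5: bits[16:18] width=2 -> value=0 (bin 00); offset now 18 = byte 2 bit 2; 6 bits remain

Answer: 1 0 691 0 0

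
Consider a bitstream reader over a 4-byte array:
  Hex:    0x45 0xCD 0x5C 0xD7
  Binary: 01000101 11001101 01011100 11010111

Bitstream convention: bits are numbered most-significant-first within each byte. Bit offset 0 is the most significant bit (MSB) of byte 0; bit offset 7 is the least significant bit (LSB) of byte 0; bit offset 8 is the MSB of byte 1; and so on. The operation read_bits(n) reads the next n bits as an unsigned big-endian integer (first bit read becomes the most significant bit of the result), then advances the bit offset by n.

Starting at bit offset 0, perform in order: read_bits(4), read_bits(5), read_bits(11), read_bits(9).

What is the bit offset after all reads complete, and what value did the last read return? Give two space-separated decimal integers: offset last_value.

Read 1: bits[0:4] width=4 -> value=4 (bin 0100); offset now 4 = byte 0 bit 4; 28 bits remain
Read 2: bits[4:9] width=5 -> value=11 (bin 01011); offset now 9 = byte 1 bit 1; 23 bits remain
Read 3: bits[9:20] width=11 -> value=1237 (bin 10011010101); offset now 20 = byte 2 bit 4; 12 bits remain
Read 4: bits[20:29] width=9 -> value=410 (bin 110011010); offset now 29 = byte 3 bit 5; 3 bits remain

Answer: 29 410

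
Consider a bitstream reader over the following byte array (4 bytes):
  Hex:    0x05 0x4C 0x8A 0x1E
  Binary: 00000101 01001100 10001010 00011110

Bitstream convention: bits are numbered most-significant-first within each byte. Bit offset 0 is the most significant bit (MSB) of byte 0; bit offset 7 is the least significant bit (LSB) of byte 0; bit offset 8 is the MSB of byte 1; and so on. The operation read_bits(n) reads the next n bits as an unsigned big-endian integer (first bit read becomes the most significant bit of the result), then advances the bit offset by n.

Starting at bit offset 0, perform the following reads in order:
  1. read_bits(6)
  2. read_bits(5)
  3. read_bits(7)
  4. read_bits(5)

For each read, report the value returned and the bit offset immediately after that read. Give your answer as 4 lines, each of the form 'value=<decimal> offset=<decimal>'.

Answer: value=1 offset=6
value=10 offset=11
value=50 offset=18
value=5 offset=23

Derivation:
Read 1: bits[0:6] width=6 -> value=1 (bin 000001); offset now 6 = byte 0 bit 6; 26 bits remain
Read 2: bits[6:11] width=5 -> value=10 (bin 01010); offset now 11 = byte 1 bit 3; 21 bits remain
Read 3: bits[11:18] width=7 -> value=50 (bin 0110010); offset now 18 = byte 2 bit 2; 14 bits remain
Read 4: bits[18:23] width=5 -> value=5 (bin 00101); offset now 23 = byte 2 bit 7; 9 bits remain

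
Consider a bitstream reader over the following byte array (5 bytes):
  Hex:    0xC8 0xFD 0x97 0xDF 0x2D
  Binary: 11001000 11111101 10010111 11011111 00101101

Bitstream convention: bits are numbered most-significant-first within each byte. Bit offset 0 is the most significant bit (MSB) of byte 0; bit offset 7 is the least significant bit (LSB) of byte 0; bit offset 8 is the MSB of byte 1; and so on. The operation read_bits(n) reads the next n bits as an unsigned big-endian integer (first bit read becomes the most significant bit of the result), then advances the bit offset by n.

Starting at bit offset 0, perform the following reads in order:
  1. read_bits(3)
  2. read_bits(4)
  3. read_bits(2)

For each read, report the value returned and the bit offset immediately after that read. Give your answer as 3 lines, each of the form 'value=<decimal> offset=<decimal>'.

Answer: value=6 offset=3
value=4 offset=7
value=1 offset=9

Derivation:
Read 1: bits[0:3] width=3 -> value=6 (bin 110); offset now 3 = byte 0 bit 3; 37 bits remain
Read 2: bits[3:7] width=4 -> value=4 (bin 0100); offset now 7 = byte 0 bit 7; 33 bits remain
Read 3: bits[7:9] width=2 -> value=1 (bin 01); offset now 9 = byte 1 bit 1; 31 bits remain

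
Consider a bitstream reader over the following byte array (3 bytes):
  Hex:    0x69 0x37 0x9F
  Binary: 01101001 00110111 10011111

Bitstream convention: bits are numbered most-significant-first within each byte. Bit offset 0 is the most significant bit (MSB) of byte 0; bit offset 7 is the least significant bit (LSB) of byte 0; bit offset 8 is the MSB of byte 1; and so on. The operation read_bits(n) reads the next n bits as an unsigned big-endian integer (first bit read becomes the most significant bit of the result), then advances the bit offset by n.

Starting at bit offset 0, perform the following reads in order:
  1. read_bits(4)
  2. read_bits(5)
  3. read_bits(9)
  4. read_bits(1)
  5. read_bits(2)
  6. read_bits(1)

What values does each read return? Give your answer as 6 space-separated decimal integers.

Read 1: bits[0:4] width=4 -> value=6 (bin 0110); offset now 4 = byte 0 bit 4; 20 bits remain
Read 2: bits[4:9] width=5 -> value=18 (bin 10010); offset now 9 = byte 1 bit 1; 15 bits remain
Read 3: bits[9:18] width=9 -> value=222 (bin 011011110); offset now 18 = byte 2 bit 2; 6 bits remain
Read 4: bits[18:19] width=1 -> value=0 (bin 0); offset now 19 = byte 2 bit 3; 5 bits remain
Read 5: bits[19:21] width=2 -> value=3 (bin 11); offset now 21 = byte 2 bit 5; 3 bits remain
Read 6: bits[21:22] width=1 -> value=1 (bin 1); offset now 22 = byte 2 bit 6; 2 bits remain

Answer: 6 18 222 0 3 1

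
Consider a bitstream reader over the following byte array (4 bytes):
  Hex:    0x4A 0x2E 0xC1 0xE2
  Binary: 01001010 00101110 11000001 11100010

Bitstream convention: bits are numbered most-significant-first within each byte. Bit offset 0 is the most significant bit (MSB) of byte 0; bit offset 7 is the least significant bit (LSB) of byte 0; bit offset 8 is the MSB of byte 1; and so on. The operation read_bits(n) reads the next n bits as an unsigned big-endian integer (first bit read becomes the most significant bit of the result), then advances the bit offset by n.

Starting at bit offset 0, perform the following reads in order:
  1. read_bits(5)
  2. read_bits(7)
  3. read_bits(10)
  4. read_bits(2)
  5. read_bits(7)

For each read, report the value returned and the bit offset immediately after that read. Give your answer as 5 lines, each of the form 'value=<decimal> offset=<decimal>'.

Answer: value=9 offset=5
value=34 offset=12
value=944 offset=22
value=1 offset=24
value=113 offset=31

Derivation:
Read 1: bits[0:5] width=5 -> value=9 (bin 01001); offset now 5 = byte 0 bit 5; 27 bits remain
Read 2: bits[5:12] width=7 -> value=34 (bin 0100010); offset now 12 = byte 1 bit 4; 20 bits remain
Read 3: bits[12:22] width=10 -> value=944 (bin 1110110000); offset now 22 = byte 2 bit 6; 10 bits remain
Read 4: bits[22:24] width=2 -> value=1 (bin 01); offset now 24 = byte 3 bit 0; 8 bits remain
Read 5: bits[24:31] width=7 -> value=113 (bin 1110001); offset now 31 = byte 3 bit 7; 1 bits remain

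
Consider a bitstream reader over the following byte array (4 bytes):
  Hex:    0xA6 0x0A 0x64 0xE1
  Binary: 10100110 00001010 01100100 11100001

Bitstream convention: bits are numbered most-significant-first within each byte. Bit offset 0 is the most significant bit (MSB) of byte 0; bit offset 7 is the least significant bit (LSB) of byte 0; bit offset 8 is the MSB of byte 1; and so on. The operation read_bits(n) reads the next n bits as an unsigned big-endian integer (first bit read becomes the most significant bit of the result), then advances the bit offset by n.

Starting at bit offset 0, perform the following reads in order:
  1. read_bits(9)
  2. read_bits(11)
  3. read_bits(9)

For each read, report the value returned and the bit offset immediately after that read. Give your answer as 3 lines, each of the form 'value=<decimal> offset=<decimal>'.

Read 1: bits[0:9] width=9 -> value=332 (bin 101001100); offset now 9 = byte 1 bit 1; 23 bits remain
Read 2: bits[9:20] width=11 -> value=166 (bin 00010100110); offset now 20 = byte 2 bit 4; 12 bits remain
Read 3: bits[20:29] width=9 -> value=156 (bin 010011100); offset now 29 = byte 3 bit 5; 3 bits remain

Answer: value=332 offset=9
value=166 offset=20
value=156 offset=29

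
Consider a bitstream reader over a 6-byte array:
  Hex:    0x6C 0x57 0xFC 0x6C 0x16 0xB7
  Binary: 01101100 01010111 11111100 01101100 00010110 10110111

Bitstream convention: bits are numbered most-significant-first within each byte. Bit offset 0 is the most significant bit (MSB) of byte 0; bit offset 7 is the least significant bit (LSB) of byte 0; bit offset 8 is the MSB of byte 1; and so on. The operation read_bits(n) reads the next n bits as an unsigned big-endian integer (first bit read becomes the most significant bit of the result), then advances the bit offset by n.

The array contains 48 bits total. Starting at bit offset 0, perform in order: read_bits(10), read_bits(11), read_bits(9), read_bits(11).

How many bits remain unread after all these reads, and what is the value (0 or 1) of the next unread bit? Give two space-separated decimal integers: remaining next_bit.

Answer: 7 0

Derivation:
Read 1: bits[0:10] width=10 -> value=433 (bin 0110110001); offset now 10 = byte 1 bit 2; 38 bits remain
Read 2: bits[10:21] width=11 -> value=767 (bin 01011111111); offset now 21 = byte 2 bit 5; 27 bits remain
Read 3: bits[21:30] width=9 -> value=283 (bin 100011011); offset now 30 = byte 3 bit 6; 18 bits remain
Read 4: bits[30:41] width=11 -> value=45 (bin 00000101101); offset now 41 = byte 5 bit 1; 7 bits remain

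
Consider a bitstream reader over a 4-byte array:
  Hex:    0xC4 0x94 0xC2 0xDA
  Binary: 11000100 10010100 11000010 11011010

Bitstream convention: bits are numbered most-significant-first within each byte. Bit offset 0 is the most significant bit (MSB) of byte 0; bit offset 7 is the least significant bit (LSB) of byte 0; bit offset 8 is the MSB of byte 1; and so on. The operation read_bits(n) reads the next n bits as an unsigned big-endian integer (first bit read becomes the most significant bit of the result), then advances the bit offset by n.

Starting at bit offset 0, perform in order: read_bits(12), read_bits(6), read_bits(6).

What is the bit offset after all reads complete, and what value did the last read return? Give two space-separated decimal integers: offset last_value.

Read 1: bits[0:12] width=12 -> value=3145 (bin 110001001001); offset now 12 = byte 1 bit 4; 20 bits remain
Read 2: bits[12:18] width=6 -> value=19 (bin 010011); offset now 18 = byte 2 bit 2; 14 bits remain
Read 3: bits[18:24] width=6 -> value=2 (bin 000010); offset now 24 = byte 3 bit 0; 8 bits remain

Answer: 24 2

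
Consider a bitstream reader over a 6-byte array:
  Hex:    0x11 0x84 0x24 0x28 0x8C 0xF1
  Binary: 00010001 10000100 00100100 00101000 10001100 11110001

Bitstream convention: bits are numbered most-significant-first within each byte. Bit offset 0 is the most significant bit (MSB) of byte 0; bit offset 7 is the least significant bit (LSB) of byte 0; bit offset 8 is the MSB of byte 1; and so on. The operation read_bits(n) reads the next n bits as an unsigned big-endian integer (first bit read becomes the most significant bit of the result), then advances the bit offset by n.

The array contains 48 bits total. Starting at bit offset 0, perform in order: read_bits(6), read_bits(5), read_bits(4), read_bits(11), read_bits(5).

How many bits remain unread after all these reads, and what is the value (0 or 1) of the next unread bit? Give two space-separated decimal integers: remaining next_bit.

Read 1: bits[0:6] width=6 -> value=4 (bin 000100); offset now 6 = byte 0 bit 6; 42 bits remain
Read 2: bits[6:11] width=5 -> value=12 (bin 01100); offset now 11 = byte 1 bit 3; 37 bits remain
Read 3: bits[11:15] width=4 -> value=2 (bin 0010); offset now 15 = byte 1 bit 7; 33 bits remain
Read 4: bits[15:26] width=11 -> value=144 (bin 00010010000); offset now 26 = byte 3 bit 2; 22 bits remain
Read 5: bits[26:31] width=5 -> value=20 (bin 10100); offset now 31 = byte 3 bit 7; 17 bits remain

Answer: 17 0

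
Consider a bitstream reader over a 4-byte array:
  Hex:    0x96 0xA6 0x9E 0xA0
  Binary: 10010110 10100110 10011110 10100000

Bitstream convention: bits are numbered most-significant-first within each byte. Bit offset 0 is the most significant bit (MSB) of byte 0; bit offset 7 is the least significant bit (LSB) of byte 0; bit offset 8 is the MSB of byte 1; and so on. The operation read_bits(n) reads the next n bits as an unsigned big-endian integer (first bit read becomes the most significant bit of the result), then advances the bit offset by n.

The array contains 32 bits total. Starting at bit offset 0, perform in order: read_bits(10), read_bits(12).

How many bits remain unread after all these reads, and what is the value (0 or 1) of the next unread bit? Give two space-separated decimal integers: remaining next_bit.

Read 1: bits[0:10] width=10 -> value=602 (bin 1001011010); offset now 10 = byte 1 bit 2; 22 bits remain
Read 2: bits[10:22] width=12 -> value=2471 (bin 100110100111); offset now 22 = byte 2 bit 6; 10 bits remain

Answer: 10 1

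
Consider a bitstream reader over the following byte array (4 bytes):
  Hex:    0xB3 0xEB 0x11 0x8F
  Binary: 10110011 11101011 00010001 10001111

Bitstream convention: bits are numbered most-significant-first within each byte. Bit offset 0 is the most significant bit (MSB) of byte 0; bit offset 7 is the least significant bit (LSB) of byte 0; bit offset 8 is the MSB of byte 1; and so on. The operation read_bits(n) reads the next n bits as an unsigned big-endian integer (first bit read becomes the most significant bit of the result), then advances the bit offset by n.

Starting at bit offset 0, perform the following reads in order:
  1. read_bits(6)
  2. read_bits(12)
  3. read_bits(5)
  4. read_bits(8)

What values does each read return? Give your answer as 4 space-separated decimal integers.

Read 1: bits[0:6] width=6 -> value=44 (bin 101100); offset now 6 = byte 0 bit 6; 26 bits remain
Read 2: bits[6:18] width=12 -> value=4012 (bin 111110101100); offset now 18 = byte 2 bit 2; 14 bits remain
Read 3: bits[18:23] width=5 -> value=8 (bin 01000); offset now 23 = byte 2 bit 7; 9 bits remain
Read 4: bits[23:31] width=8 -> value=199 (bin 11000111); offset now 31 = byte 3 bit 7; 1 bits remain

Answer: 44 4012 8 199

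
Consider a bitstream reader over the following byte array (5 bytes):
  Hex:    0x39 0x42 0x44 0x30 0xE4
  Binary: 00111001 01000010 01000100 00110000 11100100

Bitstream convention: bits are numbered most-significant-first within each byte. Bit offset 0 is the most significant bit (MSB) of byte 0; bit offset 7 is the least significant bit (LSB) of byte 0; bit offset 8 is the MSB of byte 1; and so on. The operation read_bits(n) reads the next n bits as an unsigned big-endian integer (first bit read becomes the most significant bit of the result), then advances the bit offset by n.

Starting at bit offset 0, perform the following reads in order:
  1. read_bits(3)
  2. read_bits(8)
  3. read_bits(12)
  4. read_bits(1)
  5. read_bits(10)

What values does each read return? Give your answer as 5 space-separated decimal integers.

Answer: 1 202 290 0 195

Derivation:
Read 1: bits[0:3] width=3 -> value=1 (bin 001); offset now 3 = byte 0 bit 3; 37 bits remain
Read 2: bits[3:11] width=8 -> value=202 (bin 11001010); offset now 11 = byte 1 bit 3; 29 bits remain
Read 3: bits[11:23] width=12 -> value=290 (bin 000100100010); offset now 23 = byte 2 bit 7; 17 bits remain
Read 4: bits[23:24] width=1 -> value=0 (bin 0); offset now 24 = byte 3 bit 0; 16 bits remain
Read 5: bits[24:34] width=10 -> value=195 (bin 0011000011); offset now 34 = byte 4 bit 2; 6 bits remain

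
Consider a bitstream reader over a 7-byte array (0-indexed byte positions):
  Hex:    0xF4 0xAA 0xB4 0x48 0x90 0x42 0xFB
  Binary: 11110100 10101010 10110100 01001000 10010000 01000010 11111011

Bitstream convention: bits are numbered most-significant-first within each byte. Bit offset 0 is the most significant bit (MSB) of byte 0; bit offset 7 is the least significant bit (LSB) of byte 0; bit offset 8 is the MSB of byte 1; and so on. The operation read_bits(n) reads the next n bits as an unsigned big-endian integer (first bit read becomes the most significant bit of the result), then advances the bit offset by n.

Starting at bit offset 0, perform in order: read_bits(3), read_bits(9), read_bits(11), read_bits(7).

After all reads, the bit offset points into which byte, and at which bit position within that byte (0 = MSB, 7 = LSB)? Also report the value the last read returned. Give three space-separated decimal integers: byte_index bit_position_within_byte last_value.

Answer: 3 6 18

Derivation:
Read 1: bits[0:3] width=3 -> value=7 (bin 111); offset now 3 = byte 0 bit 3; 53 bits remain
Read 2: bits[3:12] width=9 -> value=330 (bin 101001010); offset now 12 = byte 1 bit 4; 44 bits remain
Read 3: bits[12:23] width=11 -> value=1370 (bin 10101011010); offset now 23 = byte 2 bit 7; 33 bits remain
Read 4: bits[23:30] width=7 -> value=18 (bin 0010010); offset now 30 = byte 3 bit 6; 26 bits remain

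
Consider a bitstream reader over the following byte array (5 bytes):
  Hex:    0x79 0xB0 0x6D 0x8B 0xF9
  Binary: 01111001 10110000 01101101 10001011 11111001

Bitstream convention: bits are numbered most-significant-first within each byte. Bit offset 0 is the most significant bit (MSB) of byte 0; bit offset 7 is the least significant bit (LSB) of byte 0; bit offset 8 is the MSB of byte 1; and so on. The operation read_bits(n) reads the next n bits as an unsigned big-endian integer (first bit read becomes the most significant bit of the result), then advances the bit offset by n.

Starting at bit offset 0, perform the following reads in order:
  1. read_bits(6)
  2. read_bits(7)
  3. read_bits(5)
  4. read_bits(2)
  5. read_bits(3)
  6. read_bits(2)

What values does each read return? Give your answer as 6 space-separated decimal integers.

Read 1: bits[0:6] width=6 -> value=30 (bin 011110); offset now 6 = byte 0 bit 6; 34 bits remain
Read 2: bits[6:13] width=7 -> value=54 (bin 0110110); offset now 13 = byte 1 bit 5; 27 bits remain
Read 3: bits[13:18] width=5 -> value=1 (bin 00001); offset now 18 = byte 2 bit 2; 22 bits remain
Read 4: bits[18:20] width=2 -> value=2 (bin 10); offset now 20 = byte 2 bit 4; 20 bits remain
Read 5: bits[20:23] width=3 -> value=6 (bin 110); offset now 23 = byte 2 bit 7; 17 bits remain
Read 6: bits[23:25] width=2 -> value=3 (bin 11); offset now 25 = byte 3 bit 1; 15 bits remain

Answer: 30 54 1 2 6 3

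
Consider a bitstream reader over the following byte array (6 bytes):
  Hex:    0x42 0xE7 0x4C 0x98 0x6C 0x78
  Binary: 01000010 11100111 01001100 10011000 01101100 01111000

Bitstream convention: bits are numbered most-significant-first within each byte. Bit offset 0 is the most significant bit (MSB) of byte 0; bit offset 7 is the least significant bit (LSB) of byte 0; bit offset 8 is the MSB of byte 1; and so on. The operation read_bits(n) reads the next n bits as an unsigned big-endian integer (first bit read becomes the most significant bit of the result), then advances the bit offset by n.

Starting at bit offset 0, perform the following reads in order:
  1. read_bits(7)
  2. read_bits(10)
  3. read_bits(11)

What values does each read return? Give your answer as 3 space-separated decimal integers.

Answer: 33 462 1225

Derivation:
Read 1: bits[0:7] width=7 -> value=33 (bin 0100001); offset now 7 = byte 0 bit 7; 41 bits remain
Read 2: bits[7:17] width=10 -> value=462 (bin 0111001110); offset now 17 = byte 2 bit 1; 31 bits remain
Read 3: bits[17:28] width=11 -> value=1225 (bin 10011001001); offset now 28 = byte 3 bit 4; 20 bits remain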